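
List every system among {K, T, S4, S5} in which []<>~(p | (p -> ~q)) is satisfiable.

K

K-tableau for the formula:
1. []<>~(p | (p -> ~q)), 0
Complete open branch: satisfiable in K.
T-tableau for the formula:
1. []<>~(p | (p -> ~q)), 0
2. <>~(p | (p -> ~q)), 0
3. ~(p | (p -> ~q)), 1
4. ~p, 1
5. ~(p -> ~q), 1
6. p, 1
7. q, 1
Accessibility: 0R0, 0R1, 1R1
Branch closes: p and ~p both at 1.
Every branch closes (one shown): unsatisfiable in T, hence also in S4, S5 (every S4/S5-frame is a T-frame).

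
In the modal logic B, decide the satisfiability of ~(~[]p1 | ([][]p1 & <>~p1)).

1. ~(~[]p1 | ([][]p1 & <>~p1)), 0
2. []p1, 0
3. ~([][]p1 & <>~p1), 0
4. p1, 0
5. ~<>~p1, 0
Accessibility: 0R0

Satisfiable (open branch found)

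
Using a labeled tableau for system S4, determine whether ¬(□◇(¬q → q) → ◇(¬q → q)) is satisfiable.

1. ¬(□◇(¬q → q) → ◇(¬q → q)), 0
2. □◇(¬q → q), 0
3. ¬◇(¬q → q), 0
4. ◇(¬q → q), 0
5. ¬(¬q → q), 0
6. ¬q, 0
7. ¬q → q, 1
8. ◇(¬q → q), 1
9. ¬(¬q → q), 1
10. ¬q, 1
11. q, 1
Accessibility: 0R0, 0R1, 1R1
Branch closes: q and ¬q both at 1.
(One branch shown.) All branches close.

No, unsatisfiable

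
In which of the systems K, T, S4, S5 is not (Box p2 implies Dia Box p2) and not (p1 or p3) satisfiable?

K-tableau for the formula:
1. not (Box p2 implies Dia Box p2) and not (p1 or p3), u
2. not (Box p2 implies Dia Box p2), u
3. not (p1 or p3), u
4. Box p2, u
5. not Dia Box p2, u
6. not p1, u
7. not p3, u
Complete open branch: satisfiable in K.
T-tableau for the formula:
1. not (Box p2 implies Dia Box p2) and not (p1 or p3), u
2. not (Box p2 implies Dia Box p2), u
3. not (p1 or p3), u
4. Box p2, u
5. not Dia Box p2, u
6. not p1, u
7. not p3, u
8. p2, u
9. not Box p2, u
10. not p2, v
11. p2, v
Accessibility: uRu, uRv, vRv
Branch closes: p2 and not p2 both at v.
Every branch closes (one shown): unsatisfiable in T, hence also in S4, S5 (every S4/S5-frame is a T-frame).

K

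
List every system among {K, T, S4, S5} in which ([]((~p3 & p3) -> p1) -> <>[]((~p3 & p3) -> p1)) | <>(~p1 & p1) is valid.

T, S4, S5

T-tableau for the negation ~(([]((~p3 & p3) -> p1) -> <>[]((~p3 & p3) -> p1)) | <>(~p1 & p1)):
1. ~(([]((~p3 & p3) -> p1) -> <>[]((~p3 & p3) -> p1)) | <>(~p1 & p1)), u
2. ~([]((~p3 & p3) -> p1) -> <>[]((~p3 & p3) -> p1)), u   [~|-rule on 1]
3. ~<>(~p1 & p1), u   [~|-rule on 1]
4. []((~p3 & p3) -> p1), u   [~->-rule on 2]
5. ~<>[]((~p3 & p3) -> p1), u   [~->-rule on 2]
6. ~(~p1 & p1), u   [~<>-rule on 3 via uRu]
7. (~p3 & p3) -> p1, u   [[]-rule on 4 via uRu]
8. ~[]((~p3 & p3) -> p1), u   [~<>-rule on 5 via uRu]
9. ~p1, u   [~&-rule on 6 (branches; this branch)]
10. ~(~p3 & p3), u   [->-rule on 7 (branches; this branch)]
11. ~p3, u   [~&-rule on 10 (branches; this branch)]
12. ~((~p3 & p3) -> p1), v   [~[]-rule on 8: fresh world v, uRv]
13. ~p3 & p3, v   [~->-rule on 12]
14. ~p1, v   [~->-rule on 12]
15. ~p3, v   [&-rule on 13]
16. p3, v   [&-rule on 13]
Accessibility: uRu, uRv, vRv
Branch closes: p3 and ~p3 both at v.
Every branch closes (one shown): valid in T, hence also in S4, S5 (every theorem of T is a theorem of S4 and S5).
K-tableau for the negation ~(([]((~p3 & p3) -> p1) -> <>[]((~p3 & p3) -> p1)) | <>(~p1 & p1)):
1. ~(([]((~p3 & p3) -> p1) -> <>[]((~p3 & p3) -> p1)) | <>(~p1 & p1)), u
2. ~([]((~p3 & p3) -> p1) -> <>[]((~p3 & p3) -> p1)), u   [~|-rule on 1]
3. ~<>(~p1 & p1), u   [~|-rule on 1]
4. []((~p3 & p3) -> p1), u   [~->-rule on 2]
5. ~<>[]((~p3 & p3) -> p1), u   [~->-rule on 2]
Complete open branch: countermodel on a K-frame, so not valid in K.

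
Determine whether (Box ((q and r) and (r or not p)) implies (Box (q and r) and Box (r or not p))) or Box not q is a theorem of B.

Tableau for the negation not ((Box ((q and r) and (r or not p)) implies (Box (q and r) and Box (r or not p))) or Box not q):
1. not ((Box ((q and r) and (r or not p)) implies (Box (q and r) and Box (r or not p))) or Box not q), w0
2. not (Box ((q and r) and (r or not p)) implies (Box (q and r) and Box (r or not p))), w0
3. not Box not q, w0
4. Box ((q and r) and (r or not p)), w0
5. not (Box (q and r) and Box (r or not p)), w0
6. (q and r) and (r or not p), w0
7. q and r, w0
8. r or not p, w0
9. q, w0
10. r, w0
11. not Box (r or not p), w0
12. not p, w0
13. q, w1
14. (q and r) and (r or not p), w1
15. q and r, w1
16. r or not p, w1
17. r, w1
18. not p, w1
19. not (r or not p), w2
20. not r, w2
21. p, w2
22. (q and r) and (r or not p), w2
23. q and r, w2
24. r or not p, w2
25. q, w2
26. r, w2
Accessibility: w0Rw0, w0Rw1, w0Rw2, w1Rw0, w1Rw1, w2Rw0, w2Rw2
Branch closes: r and not r both at w2.
All branches of the negation close; one closing branch shown above.

Valid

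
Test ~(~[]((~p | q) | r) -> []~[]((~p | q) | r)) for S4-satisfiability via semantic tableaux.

1. ~(~[]((~p | q) | r) -> []~[]((~p | q) | r)), 0
2. ~[]((~p | q) | r), 0
3. ~[]~[]((~p | q) | r), 0
4. ~((~p | q) | r), 1
5. ~(~p | q), 1
6. ~r, 1
7. p, 1
8. ~q, 1
9. []((~p | q) | r), 2
10. (~p | q) | r, 2
11. r, 2
Accessibility: 0R0, 0R1, 0R2, 1R1, 2R2

Satisfiable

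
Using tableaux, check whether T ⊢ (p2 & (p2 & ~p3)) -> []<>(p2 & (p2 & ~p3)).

Tableau for the negation ~((p2 & (p2 & ~p3)) -> []<>(p2 & (p2 & ~p3))):
1. ~((p2 & (p2 & ~p3)) -> []<>(p2 & (p2 & ~p3))), u
2. p2 & (p2 & ~p3), u
3. ~[]<>(p2 & (p2 & ~p3)), u
4. p2, u
5. p2 & ~p3, u
6. ~p3, u
7. ~<>(p2 & (p2 & ~p3)), v
8. ~(p2 & (p2 & ~p3)), v
9. ~(p2 & ~p3), v
10. p3, v
Accessibility: uRu, uRv, vRv
The negation has an open branch (countermodel exists).

No, not valid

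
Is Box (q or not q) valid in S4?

Tableau for the negation not Box (q or not q):
1. not Box (q or not q), w0
2. not (q or not q), w1
3. not q, w1
4. q, w1
Accessibility: w0Rw0, w0Rw1, w1Rw1
Branch closes: q and not q both at w1.
Every branch of the negation's tableau closes; the branch above is one of them.

Yes, valid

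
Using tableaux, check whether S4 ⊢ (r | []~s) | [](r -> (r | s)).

Yes, valid

Tableau for the negation ~((r | []~s) | [](r -> (r | s))):
1. ~((r | []~s) | [](r -> (r | s))), w0
2. ~(r | []~s), w0   [~|-rule on 1]
3. ~[](r -> (r | s)), w0   [~|-rule on 1]
4. ~r, w0   [~|-rule on 2]
5. ~[]~s, w0   [~|-rule on 2]
6. ~(r -> (r | s)), w1   [~[]-rule on 3: fresh world w1, w0Rw1]
7. r, w1   [~->-rule on 6]
8. ~(r | s), w1   [~->-rule on 6]
9. ~r, w1   [~|-rule on 8]
10. ~s, w1   [~|-rule on 8]
Accessibility: w0Rw0, w0Rw1, w1Rw1
Branch closes: r and ~r both at w1.
All branches of the negation close; one closing branch shown above.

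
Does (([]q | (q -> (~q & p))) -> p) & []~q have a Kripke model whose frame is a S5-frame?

1. (([]q | (q -> (~q & p))) -> p) & []~q, u
2. ([]q | (q -> (~q & p))) -> p, u
3. []~q, u
4. ~q, u
5. p, u
Accessibility: uRu

Satisfiable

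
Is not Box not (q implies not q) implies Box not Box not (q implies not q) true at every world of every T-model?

Tableau for the negation not (not Box not (q implies not q) implies Box not Box not (q implies not q)):
1. not (not Box not (q implies not q) implies Box not Box not (q implies not q)), u
2. not Box not (q implies not q), u
3. not Box not Box not (q implies not q), u
4. q implies not q, v
5. not q, v
6. Box not (q implies not q), w
7. not (q implies not q), w
8. q, w
Accessibility: uRu, uRv, uRw, vRv, wRw
The negation has an open branch (countermodel exists).

Invalid (countermodel exists)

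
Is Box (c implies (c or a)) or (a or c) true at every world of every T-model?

Yes, valid

Tableau for the negation not (Box (c implies (c or a)) or (a or c)):
1. not (Box (c implies (c or a)) or (a or c)), 0
2. not Box (c implies (c or a)), 0   [neg-or-rule on 1]
3. not (a or c), 0   [neg-or-rule on 1]
4. not a, 0   [neg-or-rule on 3]
5. not c, 0   [neg-or-rule on 3]
6. not (c implies (c or a)), 1   [neg-Box-rule on 2: fresh world 1, 0R1]
7. c, 1   [neg-implies-rule on 6]
8. not (c or a), 1   [neg-implies-rule on 6]
9. not c, 1   [neg-or-rule on 8]
10. not a, 1   [neg-or-rule on 8]
Accessibility: 0R0, 0R1, 1R1
Branch closes: c and not c both at 1.
All branches of the negation close; one closing branch shown above.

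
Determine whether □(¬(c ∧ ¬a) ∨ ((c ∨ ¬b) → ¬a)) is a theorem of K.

Tableau for the negation ¬□(¬(c ∧ ¬a) ∨ ((c ∨ ¬b) → ¬a)):
1. ¬□(¬(c ∧ ¬a) ∨ ((c ∨ ¬b) → ¬a)), 0
2. ¬(¬(c ∧ ¬a) ∨ ((c ∨ ¬b) → ¬a)), 1
3. c ∧ ¬a, 1
4. ¬((c ∨ ¬b) → ¬a), 1
5. c, 1
6. ¬a, 1
7. c ∨ ¬b, 1
8. a, 1
Accessibility: 0R1
Branch closes: a and ¬a both at 1.
Every branch of the negation's tableau closes; the branch above is one of them.

Valid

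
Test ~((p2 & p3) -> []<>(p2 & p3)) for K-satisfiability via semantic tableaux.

Yes, satisfiable

1. ~((p2 & p3) -> []<>(p2 & p3)), u
2. p2 & p3, u
3. ~[]<>(p2 & p3), u
4. p2, u
5. p3, u
6. ~<>(p2 & p3), v
Accessibility: uRv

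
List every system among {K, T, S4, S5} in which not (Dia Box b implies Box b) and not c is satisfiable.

K, T, S4

S5-tableau for the formula:
1. not (Dia Box b implies Box b) and not c, 0
2. not (Dia Box b implies Box b), 0   [and-rule on 1]
3. not c, 0   [and-rule on 1]
4. Dia Box b, 0   [neg-implies-rule on 2]
5. not Box b, 0   [neg-implies-rule on 2]
6. Box b, 1   [Dia-rule on 4: fresh world 1, 0R1]
7. b, 0   [Box-rule on 6 via 1R0]
8. b, 1   [Box-rule on 6 via 1R1]
9. not b, 2   [neg-Box-rule on 5: fresh world 2, 0R2]
10. b, 2   [Box-rule on 6 via 1R2]
Accessibility: 0R0, 0R1, 0R2, 1R0, 1R1, 1R2, 2R0, 2R1, 2R2
Branch closes: b and not b both at 2.
Every branch closes (one shown): unsatisfiable in S5.
S4-tableau for the formula:
1. not (Dia Box b implies Box b) and not c, 0
2. not (Dia Box b implies Box b), 0   [and-rule on 1]
3. not c, 0   [and-rule on 1]
4. Dia Box b, 0   [neg-implies-rule on 2]
5. not Box b, 0   [neg-implies-rule on 2]
6. Box b, 1   [Dia-rule on 4: fresh world 1, 0R1]
7. b, 1   [Box-rule on 6 via 1R1]
8. not b, 2   [neg-Box-rule on 5: fresh world 2, 0R2]
Accessibility: 0R0, 0R1, 0R2, 1R1, 2R2
Complete open branch: satisfiable in S4, hence also in K, T (this S4-model is also a K-model and a T-model).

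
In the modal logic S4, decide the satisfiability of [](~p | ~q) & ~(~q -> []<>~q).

Satisfiable

1. [](~p | ~q) & ~(~q -> []<>~q), u
2. [](~p | ~q), u
3. ~(~q -> []<>~q), u
4. ~q, u
5. ~[]<>~q, u
6. ~p | ~q, u
7. ~<>~q, v
8. ~p | ~q, v
9. q, v
10. ~p, v
Accessibility: uRu, uRv, vRv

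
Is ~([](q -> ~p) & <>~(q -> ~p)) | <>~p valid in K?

Valid

Tableau for the negation ~(~([](q -> ~p) & <>~(q -> ~p)) | <>~p):
1. ~(~([](q -> ~p) & <>~(q -> ~p)) | <>~p), 0
2. [](q -> ~p) & <>~(q -> ~p), 0
3. ~<>~p, 0
4. [](q -> ~p), 0
5. <>~(q -> ~p), 0
6. ~(q -> ~p), 1
7. q, 1
8. p, 1
9. q -> ~p, 1
10. ~p, 1
Accessibility: 0R1
Branch closes: p and ~p both at 1.
Every branch of the negation's tableau closes; the branch above is one of them.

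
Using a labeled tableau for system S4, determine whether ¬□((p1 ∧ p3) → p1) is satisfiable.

1. ¬□((p1 ∧ p3) → p1), 0
2. ¬((p1 ∧ p3) → p1), 1
3. p1 ∧ p3, 1
4. ¬p1, 1
5. p1, 1
6. p3, 1
Accessibility: 0R0, 0R1, 1R1
Branch closes: p1 and ¬p1 both at 1.
(One branch shown.) All branches close.

Unsatisfiable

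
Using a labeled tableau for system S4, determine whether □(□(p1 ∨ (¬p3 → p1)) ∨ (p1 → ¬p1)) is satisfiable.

Yes, satisfiable

1. □(□(p1 ∨ (¬p3 → p1)) ∨ (p1 → ¬p1)), w0
2. □(p1 ∨ (¬p3 → p1)) ∨ (p1 → ¬p1), w0
3. p1 → ¬p1, w0
4. ¬p1, w0
Accessibility: w0Rw0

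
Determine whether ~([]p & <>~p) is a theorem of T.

Yes, valid

Tableau for the negation []p & <>~p:
1. []p & <>~p, 0
2. []p, 0
3. <>~p, 0
4. p, 0
5. ~p, 1
6. p, 1
Accessibility: 0R0, 0R1, 1R1
Branch closes: p and ~p both at 1.
Every branch of the negation's tableau closes; the branch above is one of them.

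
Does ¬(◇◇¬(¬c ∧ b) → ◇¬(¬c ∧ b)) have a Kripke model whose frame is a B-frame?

1. ¬(◇◇¬(¬c ∧ b) → ◇¬(¬c ∧ b)), 0
2. ◇◇¬(¬c ∧ b), 0   [¬→-rule on 1]
3. ¬◇¬(¬c ∧ b), 0   [¬→-rule on 1]
4. ¬c ∧ b, 0   [¬◇-rule on 3 via 0R0]
5. ¬c, 0   [∧-rule on 4]
6. b, 0   [∧-rule on 4]
7. ◇¬(¬c ∧ b), 1   [◇-rule on 2: fresh world 1, 0R1]
8. ¬c ∧ b, 1   [¬◇-rule on 3 via 0R1]
9. ¬c, 1   [∧-rule on 8]
10. b, 1   [∧-rule on 8]
11. ¬(¬c ∧ b), 2   [◇-rule on 7: fresh world 2, 1R2]
12. ¬b, 2   [¬∧-rule on 11 (branches; this branch)]
Accessibility: 0R0, 0R1, 1R0, 1R1, 1R2, 2R1, 2R2

Satisfiable (open branch found)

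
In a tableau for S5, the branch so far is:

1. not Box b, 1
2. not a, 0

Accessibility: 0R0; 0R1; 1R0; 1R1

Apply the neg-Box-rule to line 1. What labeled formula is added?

a fresh world 2 with 1R2, and not b at 2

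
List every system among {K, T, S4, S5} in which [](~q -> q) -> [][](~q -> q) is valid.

S4-tableau for the negation ~([](~q -> q) -> [][](~q -> q)):
1. ~([](~q -> q) -> [][](~q -> q)), u
2. [](~q -> q), u
3. ~[][](~q -> q), u
4. ~q -> q, u
5. q, u
6. ~[](~q -> q), v
7. ~q -> q, v
8. q, v
9. ~(~q -> q), w
10. ~q, w
11. ~q -> q, w
12. q, w
Accessibility: uRu, uRv, uRw, vRv, vRw, wRw
Branch closes: q and ~q both at w.
Every branch closes (one shown): valid in S4, hence also in S5 (every theorem of S4 is a theorem of S5).
T-tableau for the negation ~([](~q -> q) -> [][](~q -> q)):
1. ~([](~q -> q) -> [][](~q -> q)), u
2. [](~q -> q), u
3. ~[][](~q -> q), u
4. ~q -> q, u
5. q, u
6. ~[](~q -> q), v
7. ~q -> q, v
8. q, v
9. ~(~q -> q), w
10. ~q, w
Accessibility: uRu, uRv, vRv, vRw, wRw
Complete open branch: countermodel on a T-frame, so not valid in T, nor in K (the same frame is also a K-frame).

S4, S5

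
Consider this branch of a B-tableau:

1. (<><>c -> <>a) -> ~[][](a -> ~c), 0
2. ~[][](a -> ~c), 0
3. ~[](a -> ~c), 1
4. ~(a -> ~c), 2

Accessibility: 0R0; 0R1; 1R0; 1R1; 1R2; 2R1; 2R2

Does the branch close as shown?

There is no literal clash: for every atom and world, at most one sign appears.

Open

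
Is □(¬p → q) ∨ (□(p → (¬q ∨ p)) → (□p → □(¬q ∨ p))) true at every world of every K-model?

Tableau for the negation ¬(□(¬p → q) ∨ (□(p → (¬q ∨ p)) → (□p → □(¬q ∨ p)))):
1. ¬(□(¬p → q) ∨ (□(p → (¬q ∨ p)) → (□p → □(¬q ∨ p)))), w0
2. ¬□(¬p → q), w0
3. ¬(□(p → (¬q ∨ p)) → (□p → □(¬q ∨ p))), w0
4. □(p → (¬q ∨ p)), w0
5. ¬(□p → □(¬q ∨ p)), w0
6. □p, w0
7. ¬□(¬q ∨ p), w0
8. ¬(¬p → q), w1
9. ¬p, w1
10. ¬q, w1
11. p → (¬q ∨ p), w1
12. p, w1
Accessibility: w0Rw1
Branch closes: p and ¬p both at w1.
Every branch of the negation's tableau closes; the branch above is one of them.

Yes, valid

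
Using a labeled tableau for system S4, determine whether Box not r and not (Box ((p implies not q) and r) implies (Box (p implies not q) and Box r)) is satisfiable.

Unsatisfiable (every branch closes)

1. Box not r and not (Box ((p implies not q) and r) implies (Box (p implies not q) and Box r)), 0
2. Box not r, 0
3. not (Box ((p implies not q) and r) implies (Box (p implies not q) and Box r)), 0
4. Box ((p implies not q) and r), 0
5. not (Box (p implies not q) and Box r), 0
6. not r, 0
7. (p implies not q) and r, 0
8. p implies not q, 0
9. r, 0
Accessibility: 0R0
Branch closes: r and not r both at 0.
Every branch closes; the branch above is one of them.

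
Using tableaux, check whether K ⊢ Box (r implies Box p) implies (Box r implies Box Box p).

Tableau for the negation not (Box (r implies Box p) implies (Box r implies Box Box p)):
1. not (Box (r implies Box p) implies (Box r implies Box Box p)), u
2. Box (r implies Box p), u   [neg-implies-rule on 1]
3. not (Box r implies Box Box p), u   [neg-implies-rule on 1]
4. Box r, u   [neg-implies-rule on 3]
5. not Box Box p, u   [neg-implies-rule on 3]
6. not Box p, v   [neg-Box-rule on 5: fresh world v, uRv]
7. r implies Box p, v   [Box-rule on 2 via uRv]
8. r, v   [Box-rule on 4 via uRv]
9. Box p, v   [implies-rule on 7 (branches; this branch)]
10. not p, w   [neg-Box-rule on 6: fresh world w, vRw]
11. p, w   [Box-rule on 9 via vRw]
Accessibility: uRv, vRw
Branch closes: p and not p both at w.
Every branch of the negation's tableau closes; the branch above is one of them.

Yes, valid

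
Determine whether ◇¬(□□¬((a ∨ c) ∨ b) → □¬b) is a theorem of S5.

Tableau for the negation ¬◇¬(□□¬((a ∨ c) ∨ b) → □¬b):
1. ¬◇¬(□□¬((a ∨ c) ∨ b) → □¬b), u
2. □□¬((a ∨ c) ∨ b) → □¬b, u
3. □¬b, u
4. ¬b, u
Accessibility: uRu
The negation has an open branch (countermodel exists).

Not valid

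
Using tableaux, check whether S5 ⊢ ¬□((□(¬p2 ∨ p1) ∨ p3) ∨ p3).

Not valid

Tableau for the negation □((□(¬p2 ∨ p1) ∨ p3) ∨ p3):
1. □((□(¬p2 ∨ p1) ∨ p3) ∨ p3), u
2. (□(¬p2 ∨ p1) ∨ p3) ∨ p3, u
3. p3, u
Accessibility: uRu
The negation has an open branch (countermodel exists).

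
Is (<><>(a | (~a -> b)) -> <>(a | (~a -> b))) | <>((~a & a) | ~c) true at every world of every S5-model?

Valid in S5

Tableau for the negation ~((<><>(a | (~a -> b)) -> <>(a | (~a -> b))) | <>((~a & a) | ~c)):
1. ~((<><>(a | (~a -> b)) -> <>(a | (~a -> b))) | <>((~a & a) | ~c)), u
2. ~(<><>(a | (~a -> b)) -> <>(a | (~a -> b))), u
3. ~<>((~a & a) | ~c), u
4. <><>(a | (~a -> b)), u
5. ~<>(a | (~a -> b)), u
6. ~((~a & a) | ~c), u
7. ~(~a & a), u
8. c, u
9. ~(a | (~a -> b)), u
10. ~a, u
11. ~(~a -> b), u
12. ~b, u
13. <>(a | (~a -> b)), v
14. ~((~a & a) | ~c), v
15. ~(~a & a), v
16. c, v
17. ~(a | (~a -> b)), v
18. ~a, v
19. ~(~a -> b), v
20. ~b, v
21. a | (~a -> b), w
22. ~((~a & a) | ~c), w
23. ~(~a & a), w
24. c, w
25. ~(a | (~a -> b)), w
26. ~a, w
27. ~(~a -> b), w
28. ~b, w
29. ~a -> b, w
30. b, w
Accessibility: uRu, uRv, uRw, vRu, vRv, vRw, wRu, wRv, wRw
Branch closes: b and ~b both at w.
Every branch of the negation's tableau closes; the branch above is one of them.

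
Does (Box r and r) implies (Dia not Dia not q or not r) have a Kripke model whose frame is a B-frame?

Satisfiable

1. (Box r and r) implies (Dia not Dia not q or not r), u
2. Dia not Dia not q or not r, u   [implies-rule on 1 (branches; this branch)]
3. not r, u   [or-rule on 2 (branches; this branch)]
Accessibility: uRu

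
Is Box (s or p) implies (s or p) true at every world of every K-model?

Tableau for the negation not (Box (s or p) implies (s or p)):
1. not (Box (s or p) implies (s or p)), 0
2. Box (s or p), 0   [neg-implies-rule on 1]
3. not (s or p), 0   [neg-implies-rule on 1]
4. not s, 0   [neg-or-rule on 3]
5. not p, 0   [neg-or-rule on 3]
The negation has an open branch (countermodel exists).

Not valid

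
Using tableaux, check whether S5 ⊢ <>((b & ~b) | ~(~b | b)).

Invalid (countermodel exists)

Tableau for the negation ~<>((b & ~b) | ~(~b | b)):
1. ~<>((b & ~b) | ~(~b | b)), 0
2. ~((b & ~b) | ~(~b | b)), 0
3. ~(b & ~b), 0
4. ~b | b, 0
5. b, 0
Accessibility: 0R0
The negation has an open branch (countermodel exists).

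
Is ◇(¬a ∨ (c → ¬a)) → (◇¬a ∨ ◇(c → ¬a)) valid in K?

Tableau for the negation ¬(◇(¬a ∨ (c → ¬a)) → (◇¬a ∨ ◇(c → ¬a))):
1. ¬(◇(¬a ∨ (c → ¬a)) → (◇¬a ∨ ◇(c → ¬a))), 0
2. ◇(¬a ∨ (c → ¬a)), 0   [¬→-rule on 1]
3. ¬(◇¬a ∨ ◇(c → ¬a)), 0   [¬→-rule on 1]
4. ¬◇¬a, 0   [¬∨-rule on 3]
5. ¬◇(c → ¬a), 0   [¬∨-rule on 3]
6. ¬a ∨ (c → ¬a), 1   [◇-rule on 2: fresh world 1, 0R1]
7. a, 1   [¬◇-rule on 4 via 0R1]
8. ¬(c → ¬a), 1   [¬◇-rule on 5 via 0R1]
9. c, 1   [¬→-rule on 8]
10. c → ¬a, 1   [∨-rule on 6 (branches; this branch)]
11. ¬a, 1   [→-rule on 10 (branches; this branch)]
Accessibility: 0R1
Branch closes: a and ¬a both at 1.
All branches of the negation close; one closing branch shown above.

Valid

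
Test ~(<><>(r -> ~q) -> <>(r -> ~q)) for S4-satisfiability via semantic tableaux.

No, unsatisfiable

1. ~(<><>(r -> ~q) -> <>(r -> ~q)), u
2. <><>(r -> ~q), u
3. ~<>(r -> ~q), u
4. ~(r -> ~q), u
5. r, u
6. q, u
7. <>(r -> ~q), v
8. ~(r -> ~q), v
9. r, v
10. q, v
11. r -> ~q, w
12. ~(r -> ~q), w
13. r, w
14. q, w
15. ~q, w
Accessibility: uRu, uRv, uRw, vRv, vRw, wRw
Branch closes: q and ~q both at w.
Every branch closes; the branch above is one of them.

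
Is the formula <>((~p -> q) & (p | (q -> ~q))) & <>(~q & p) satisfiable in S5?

1. <>((~p -> q) & (p | (q -> ~q))) & <>(~q & p), u
2. <>((~p -> q) & (p | (q -> ~q))), u
3. <>(~q & p), u
4. (~p -> q) & (p | (q -> ~q)), v
5. ~p -> q, v
6. p | (q -> ~q), v
7. q, v
8. p, v
9. ~q & p, w
10. ~q, w
11. p, w
Accessibility: uRu, uRv, uRw, vRu, vRv, vRw, wRu, wRv, wRw

Satisfiable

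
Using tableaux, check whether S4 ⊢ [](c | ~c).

Valid

Tableau for the negation ~[](c | ~c):
1. ~[](c | ~c), 0
2. ~(c | ~c), 1
3. ~c, 1
4. c, 1
Accessibility: 0R0, 0R1, 1R1
Branch closes: c and ~c both at 1.
All branches of the negation close; one closing branch shown above.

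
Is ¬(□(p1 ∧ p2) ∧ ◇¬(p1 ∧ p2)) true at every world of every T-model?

Tableau for the negation □(p1 ∧ p2) ∧ ◇¬(p1 ∧ p2):
1. □(p1 ∧ p2) ∧ ◇¬(p1 ∧ p2), u
2. □(p1 ∧ p2), u
3. ◇¬(p1 ∧ p2), u
4. p1 ∧ p2, u
5. p1, u
6. p2, u
7. ¬(p1 ∧ p2), v
8. p1 ∧ p2, v
9. p1, v
10. p2, v
11. ¬p2, v
Accessibility: uRu, uRv, vRv
Branch closes: p2 and ¬p2 both at v.
All branches of the negation close; one closing branch shown above.

Valid in T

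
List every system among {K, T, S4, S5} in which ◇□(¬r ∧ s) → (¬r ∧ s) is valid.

S5

S4-tableau for the negation ¬(◇□(¬r ∧ s) → (¬r ∧ s)):
1. ¬(◇□(¬r ∧ s) → (¬r ∧ s)), u
2. ◇□(¬r ∧ s), u
3. ¬(¬r ∧ s), u
4. ¬s, u
5. □(¬r ∧ s), v
6. ¬r ∧ s, v
7. ¬r, v
8. s, v
Accessibility: uRu, uRv, vRv
Complete open branch: countermodel on an S4-frame, so not valid in S4, nor in K, T (the same frame is also a K-frame and a T-frame).
S5-tableau for the negation ¬(◇□(¬r ∧ s) → (¬r ∧ s)):
1. ¬(◇□(¬r ∧ s) → (¬r ∧ s)), u
2. ◇□(¬r ∧ s), u
3. ¬(¬r ∧ s), u
4. ¬s, u
5. □(¬r ∧ s), v
6. ¬r ∧ s, u
7. ¬r, u
8. s, u
Accessibility: uRu, uRv, vRu, vRv
Branch closes: s and ¬s both at u.
Every branch closes (one shown): valid in S5.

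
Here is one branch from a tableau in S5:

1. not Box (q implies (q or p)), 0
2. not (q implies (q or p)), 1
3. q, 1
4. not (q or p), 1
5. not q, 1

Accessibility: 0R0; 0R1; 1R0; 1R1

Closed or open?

Closed

Both q and not q appear at 1.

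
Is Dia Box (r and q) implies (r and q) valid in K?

No, not valid

Tableau for the negation not (Dia Box (r and q) implies (r and q)):
1. not (Dia Box (r and q) implies (r and q)), u
2. Dia Box (r and q), u
3. not (r and q), u
4. not q, u
5. Box (r and q), v
Accessibility: uRv
The negation has an open branch (countermodel exists).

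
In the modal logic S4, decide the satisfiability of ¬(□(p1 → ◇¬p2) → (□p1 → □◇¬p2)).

1. ¬(□(p1 → ◇¬p2) → (□p1 → □◇¬p2)), w0
2. □(p1 → ◇¬p2), w0
3. ¬(□p1 → □◇¬p2), w0
4. □p1, w0
5. ¬□◇¬p2, w0
6. p1 → ◇¬p2, w0
7. p1, w0
8. ◇¬p2, w0
9. ¬◇¬p2, w1
10. p1 → ◇¬p2, w1
11. p1, w1
12. p2, w1
13. ◇¬p2, w1
14. ¬p2, w2
15. p1 → ◇¬p2, w2
16. p1, w2
17. ◇¬p2, w2
18. ¬p2, w3
19. p1 → ◇¬p2, w3
20. p1, w3
21. p2, w3
Accessibility: w0Rw0, w0Rw1, w0Rw2, w0Rw3, w1Rw1, w1Rw3, w2Rw2, w3Rw3
Branch closes: p2 and ¬p2 both at w3.
Every branch closes; the branch above is one of them.

Unsatisfiable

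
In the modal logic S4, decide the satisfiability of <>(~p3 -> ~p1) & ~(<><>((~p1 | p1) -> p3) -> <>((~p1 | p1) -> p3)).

Unsatisfiable

1. <>(~p3 -> ~p1) & ~(<><>((~p1 | p1) -> p3) -> <>((~p1 | p1) -> p3)), w0
2. <>(~p3 -> ~p1), w0
3. ~(<><>((~p1 | p1) -> p3) -> <>((~p1 | p1) -> p3)), w0
4. <><>((~p1 | p1) -> p3), w0
5. ~<>((~p1 | p1) -> p3), w0
6. ~((~p1 | p1) -> p3), w0
7. ~p1 | p1, w0
8. ~p3, w0
9. p1, w0
10. ~p3 -> ~p1, w1
11. ~((~p1 | p1) -> p3), w1
12. ~p1 | p1, w1
13. ~p3, w1
14. ~p1, w1
15. <>((~p1 | p1) -> p3), w2
16. ~((~p1 | p1) -> p3), w2
17. ~p1 | p1, w2
18. ~p3, w2
19. p1, w2
20. (~p1 | p1) -> p3, w3
21. ~((~p1 | p1) -> p3), w3
22. ~p1 | p1, w3
23. ~p3, w3
24. ~(~p1 | p1), w3
25. p1, w3
26. ~p1, w3
Accessibility: w0Rw0, w0Rw1, w0Rw2, w0Rw3, w1Rw1, w2Rw2, w2Rw3, w3Rw3
Branch closes: p1 and ~p1 both at w3.
All branches of the tableau close; one closing branch shown above.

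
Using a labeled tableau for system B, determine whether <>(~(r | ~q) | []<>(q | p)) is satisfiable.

1. <>(~(r | ~q) | []<>(q | p)), 0
2. ~(r | ~q) | []<>(q | p), 1
3. []<>(q | p), 1
4. <>(q | p), 0
5. <>(q | p), 1
6. q | p, 2
7. p, 2
8. q | p, 3
9. <>(q | p), 3
10. p, 3
11. q | p, 4
12. p, 4
Accessibility: 0R0, 0R1, 0R2, 1R0, 1R1, 1R3, 2R0, 2R2, 3R1, 3R3, 3R4, 4R3, 4R4

Satisfiable (open branch found)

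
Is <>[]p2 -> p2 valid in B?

Valid in B

Tableau for the negation ~(<>[]p2 -> p2):
1. ~(<>[]p2 -> p2), u
2. <>[]p2, u
3. ~p2, u
4. []p2, v
5. p2, u
Accessibility: uRu, uRv, vRu, vRv
Branch closes: p2 and ~p2 both at u.
Every branch of the negation's tableau closes; the branch above is one of them.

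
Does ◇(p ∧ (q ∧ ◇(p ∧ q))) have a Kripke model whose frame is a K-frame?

1. ◇(p ∧ (q ∧ ◇(p ∧ q))), u
2. p ∧ (q ∧ ◇(p ∧ q)), v
3. p, v
4. q ∧ ◇(p ∧ q), v
5. q, v
6. ◇(p ∧ q), v
7. p ∧ q, w
8. p, w
9. q, w
Accessibility: uRv, vRw

Yes, satisfiable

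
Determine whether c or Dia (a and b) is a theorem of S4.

Tableau for the negation not (c or Dia (a and b)):
1. not (c or Dia (a and b)), 0
2. not c, 0
3. not Dia (a and b), 0
4. not (a and b), 0
5. not b, 0
Accessibility: 0R0
The negation has an open branch (countermodel exists).

Invalid (countermodel exists)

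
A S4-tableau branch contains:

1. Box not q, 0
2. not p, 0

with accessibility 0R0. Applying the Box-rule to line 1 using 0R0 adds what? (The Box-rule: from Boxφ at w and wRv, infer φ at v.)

not q, 0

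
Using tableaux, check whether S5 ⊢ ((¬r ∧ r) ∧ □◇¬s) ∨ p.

Tableau for the negation ¬(((¬r ∧ r) ∧ □◇¬s) ∨ p):
1. ¬(((¬r ∧ r) ∧ □◇¬s) ∨ p), w0
2. ¬((¬r ∧ r) ∧ □◇¬s), w0
3. ¬p, w0
4. ¬□◇¬s, w0
5. ¬◇¬s, w1
6. s, w0
7. s, w1
Accessibility: w0Rw0, w0Rw1, w1Rw0, w1Rw1
The negation has an open branch (countermodel exists).

Invalid (countermodel exists)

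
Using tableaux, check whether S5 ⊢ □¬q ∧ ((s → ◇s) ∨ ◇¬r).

Tableau for the negation ¬(□¬q ∧ ((s → ◇s) ∨ ◇¬r)):
1. ¬(□¬q ∧ ((s → ◇s) ∨ ◇¬r)), u
2. ¬□¬q, u   [¬∧-rule on 1 (branches; this branch)]
3. q, v   [¬□-rule on 2: fresh world v, uRv]
Accessibility: uRu, uRv, vRu, vRv
The negation has an open branch (countermodel exists).

No, not valid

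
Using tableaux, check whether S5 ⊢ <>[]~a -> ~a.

Valid in S5

Tableau for the negation ~(<>[]~a -> ~a):
1. ~(<>[]~a -> ~a), u
2. <>[]~a, u   [~->-rule on 1]
3. a, u   [~->-rule on 1]
4. []~a, v   [<>-rule on 2: fresh world v, uRv]
5. ~a, u   [[]-rule on 4 via vRu]
Accessibility: uRu, uRv, vRu, vRv
Branch closes: a and ~a both at u.
All branches of the negation close; one closing branch shown above.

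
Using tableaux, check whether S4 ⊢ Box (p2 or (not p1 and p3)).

No, not valid

Tableau for the negation not Box (p2 or (not p1 and p3)):
1. not Box (p2 or (not p1 and p3)), 0
2. not (p2 or (not p1 and p3)), 1
3. not p2, 1
4. not (not p1 and p3), 1
5. not p3, 1
Accessibility: 0R0, 0R1, 1R1
The negation has an open branch (countermodel exists).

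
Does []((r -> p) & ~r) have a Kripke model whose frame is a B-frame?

1. []((r -> p) & ~r), w0
2. (r -> p) & ~r, w0
3. r -> p, w0
4. ~r, w0
5. p, w0
Accessibility: w0Rw0

Satisfiable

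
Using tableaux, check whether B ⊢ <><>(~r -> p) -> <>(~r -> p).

No, not valid

Tableau for the negation ~(<><>(~r -> p) -> <>(~r -> p)):
1. ~(<><>(~r -> p) -> <>(~r -> p)), w0
2. <><>(~r -> p), w0
3. ~<>(~r -> p), w0
4. ~(~r -> p), w0
5. ~r, w0
6. ~p, w0
7. <>(~r -> p), w1
8. ~(~r -> p), w1
9. ~r, w1
10. ~p, w1
11. ~r -> p, w2
12. p, w2
Accessibility: w0Rw0, w0Rw1, w1Rw0, w1Rw1, w1Rw2, w2Rw1, w2Rw2
The negation has an open branch (countermodel exists).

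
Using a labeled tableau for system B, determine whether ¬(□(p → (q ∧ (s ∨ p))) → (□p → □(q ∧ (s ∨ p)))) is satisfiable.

Unsatisfiable (every branch closes)

1. ¬(□(p → (q ∧ (s ∨ p))) → (□p → □(q ∧ (s ∨ p)))), w0
2. □(p → (q ∧ (s ∨ p))), w0   [¬→-rule on 1]
3. ¬(□p → □(q ∧ (s ∨ p))), w0   [¬→-rule on 1]
4. □p, w0   [¬→-rule on 3]
5. ¬□(q ∧ (s ∨ p)), w0   [¬→-rule on 3]
6. p → (q ∧ (s ∨ p)), w0   [□-rule on 2 via w0Rw0]
7. p, w0   [□-rule on 4 via w0Rw0]
8. q ∧ (s ∨ p), w0   [→-rule on 6 (branches; this branch)]
9. q, w0   [∧-rule on 8]
10. s ∨ p, w0   [∧-rule on 8]
11. ¬(q ∧ (s ∨ p)), w1   [¬□-rule on 5: fresh world w1, w0Rw1]
12. p → (q ∧ (s ∨ p)), w1   [□-rule on 2 via w0Rw1]
13. p, w1   [□-rule on 4 via w0Rw1]
14. ¬q, w1   [¬∧-rule on 11 (branches; this branch)]
15. q ∧ (s ∨ p), w1   [→-rule on 12 (branches; this branch)]
16. q, w1   [∧-rule on 15]
17. s ∨ p, w1   [∧-rule on 15]
Accessibility: w0Rw0, w0Rw1, w1Rw0, w1Rw1
Branch closes: q and ¬q both at w1.
All branches of the tableau close; one closing branch shown above.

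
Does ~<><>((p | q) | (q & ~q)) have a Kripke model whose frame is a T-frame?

1. ~<><>((p | q) | (q & ~q)), 0
2. ~<>((p | q) | (q & ~q)), 0
3. ~((p | q) | (q & ~q)), 0
4. ~(p | q), 0
5. ~(q & ~q), 0
6. ~p, 0
7. ~q, 0
Accessibility: 0R0

Satisfiable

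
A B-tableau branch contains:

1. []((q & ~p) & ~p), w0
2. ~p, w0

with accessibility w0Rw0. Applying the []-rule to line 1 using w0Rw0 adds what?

(q & ~p) & ~p, w0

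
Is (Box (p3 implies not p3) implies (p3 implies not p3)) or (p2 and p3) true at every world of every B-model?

Tableau for the negation not ((Box (p3 implies not p3) implies (p3 implies not p3)) or (p2 and p3)):
1. not ((Box (p3 implies not p3) implies (p3 implies not p3)) or (p2 and p3)), 0
2. not (Box (p3 implies not p3) implies (p3 implies not p3)), 0
3. not (p2 and p3), 0
4. Box (p3 implies not p3), 0
5. not (p3 implies not p3), 0
6. p3, 0
7. p3 implies not p3, 0
8. not p2, 0
9. not p3, 0
Accessibility: 0R0
Branch closes: p3 and not p3 both at 0.
Every branch of the negation's tableau closes; the branch above is one of them.

Yes, valid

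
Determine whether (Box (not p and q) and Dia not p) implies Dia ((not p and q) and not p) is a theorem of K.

Tableau for the negation not ((Box (not p and q) and Dia not p) implies Dia ((not p and q) and not p)):
1. not ((Box (not p and q) and Dia not p) implies Dia ((not p and q) and not p)), u
2. Box (not p and q) and Dia not p, u   [neg-implies-rule on 1]
3. not Dia ((not p and q) and not p), u   [neg-implies-rule on 1]
4. Box (not p and q), u   [and-rule on 2]
5. Dia not p, u   [and-rule on 2]
6. not p, v   [Dia-rule on 5: fresh world v, uRv]
7. not ((not p and q) and not p), v   [neg-Dia-rule on 3 via uRv]
8. not p and q, v   [Box-rule on 4 via uRv]
9. q, v   [and-rule on 8]
10. not (not p and q), v   [neg-and-rule on 7 (branches; this branch)]
11. not q, v   [neg-and-rule on 10 (branches; this branch)]
Accessibility: uRv
Branch closes: q and not q both at v.
All branches of the negation close; one closing branch shown above.

Valid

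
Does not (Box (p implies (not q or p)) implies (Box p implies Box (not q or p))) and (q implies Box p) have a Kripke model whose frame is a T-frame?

Unsatisfiable

1. not (Box (p implies (not q or p)) implies (Box p implies Box (not q or p))) and (q implies Box p), w0
2. not (Box (p implies (not q or p)) implies (Box p implies Box (not q or p))), w0   [and-rule on 1]
3. q implies Box p, w0   [and-rule on 1]
4. Box (p implies (not q or p)), w0   [neg-implies-rule on 2]
5. not (Box p implies Box (not q or p)), w0   [neg-implies-rule on 2]
6. Box p, w0   [neg-implies-rule on 5]
7. not Box (not q or p), w0   [neg-implies-rule on 5]
8. p implies (not q or p), w0   [Box-rule on 4 via w0Rw0]
9. p, w0   [Box-rule on 6 via w0Rw0]
10. not q or p, w0   [implies-rule on 8 (branches; this branch)]
11. not (not q or p), w1   [neg-Box-rule on 7: fresh world w1, w0Rw1]
12. q, w1   [neg-or-rule on 11]
13. not p, w1   [neg-or-rule on 11]
14. p implies (not q or p), w1   [Box-rule on 4 via w0Rw1]
15. p, w1   [Box-rule on 6 via w0Rw1]
Accessibility: w0Rw0, w0Rw1, w1Rw1
Branch closes: p and not p both at w1.
(One branch shown.) All branches close.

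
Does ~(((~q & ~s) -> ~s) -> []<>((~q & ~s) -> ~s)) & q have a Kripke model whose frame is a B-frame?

Unsatisfiable

1. ~(((~q & ~s) -> ~s) -> []<>((~q & ~s) -> ~s)) & q, 0
2. ~(((~q & ~s) -> ~s) -> []<>((~q & ~s) -> ~s)), 0   [&-rule on 1]
3. q, 0   [&-rule on 1]
4. (~q & ~s) -> ~s, 0   [~->-rule on 2]
5. ~[]<>((~q & ~s) -> ~s), 0   [~->-rule on 2]
6. ~(~q & ~s), 0   [->-rule on 4 (branches; this branch)]
7. s, 0   [~&-rule on 6 (branches; this branch)]
8. ~<>((~q & ~s) -> ~s), 1   [~[]-rule on 5: fresh world 1, 0R1]
9. ~((~q & ~s) -> ~s), 0   [~<>-rule on 8 via 1R0]
10. ~q & ~s, 0   [~->-rule on 9]
11. ~q, 0   [&-rule on 10]
12. ~s, 0   [&-rule on 10]
Accessibility: 0R0, 0R1, 1R0, 1R1
Branch closes: q and ~q both at 0.
All branches of the tableau close; one closing branch shown above.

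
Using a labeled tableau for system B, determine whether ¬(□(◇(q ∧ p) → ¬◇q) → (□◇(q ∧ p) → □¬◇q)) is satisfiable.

1. ¬(□(◇(q ∧ p) → ¬◇q) → (□◇(q ∧ p) → □¬◇q)), 0
2. □(◇(q ∧ p) → ¬◇q), 0
3. ¬(□◇(q ∧ p) → □¬◇q), 0
4. □◇(q ∧ p), 0
5. ¬□¬◇q, 0
6. ◇(q ∧ p) → ¬◇q, 0
7. ◇(q ∧ p), 0
8. ¬◇(q ∧ p), 0
9. ¬(q ∧ p), 0
10. ¬p, 0
11. ◇q, 1
12. ◇(q ∧ p) → ¬◇q, 1
13. ◇(q ∧ p), 1
14. ¬(q ∧ p), 1
15. ¬◇q, 1
16. ¬q, 0
17. ¬q, 1
18. ¬p, 1
19. q ∧ p, 2
20. q, 2
21. p, 2
22. ◇(q ∧ p) → ¬◇q, 2
23. ◇(q ∧ p), 2
24. ¬(q ∧ p), 2
25. ¬◇q, 2
26. ¬q, 2
Accessibility: 0R0, 0R1, 0R2, 1R0, 1R1, 2R0, 2R2
Branch closes: q and ¬q both at 2.
All branches of the tableau close; one closing branch shown above.

No, unsatisfiable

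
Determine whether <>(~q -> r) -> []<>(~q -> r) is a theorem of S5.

Tableau for the negation ~(<>(~q -> r) -> []<>(~q -> r)):
1. ~(<>(~q -> r) -> []<>(~q -> r)), w0
2. <>(~q -> r), w0   [~->-rule on 1]
3. ~[]<>(~q -> r), w0   [~->-rule on 1]
4. ~q -> r, w1   [<>-rule on 2: fresh world w1, w0Rw1]
5. r, w1   [->-rule on 4 (branches; this branch)]
6. ~<>(~q -> r), w2   [~[]-rule on 3: fresh world w2, w0Rw2]
7. ~(~q -> r), w0   [~<>-rule on 6 via w2Rw0]
8. ~q, w0   [~->-rule on 7]
9. ~r, w0   [~->-rule on 7]
10. ~(~q -> r), w1   [~<>-rule on 6 via w2Rw1]
11. ~q, w1   [~->-rule on 10]
12. ~r, w1   [~->-rule on 10]
Accessibility: w0Rw0, w0Rw1, w0Rw2, w1Rw0, w1Rw1, w1Rw2, w2Rw0, w2Rw1, w2Rw2
Branch closes: r and ~r both at w1.
Every branch of the negation's tableau closes; the branch above is one of them.

Valid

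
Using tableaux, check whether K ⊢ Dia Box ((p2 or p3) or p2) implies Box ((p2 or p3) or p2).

Tableau for the negation not (Dia Box ((p2 or p3) or p2) implies Box ((p2 or p3) or p2)):
1. not (Dia Box ((p2 or p3) or p2) implies Box ((p2 or p3) or p2)), 0
2. Dia Box ((p2 or p3) or p2), 0
3. not Box ((p2 or p3) or p2), 0
4. Box ((p2 or p3) or p2), 1
5. not ((p2 or p3) or p2), 2
6. not (p2 or p3), 2
7. not p2, 2
8. not p3, 2
Accessibility: 0R1, 0R2
The negation has an open branch (countermodel exists).

Not valid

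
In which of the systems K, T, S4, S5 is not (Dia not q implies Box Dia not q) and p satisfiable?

S4-tableau for the formula:
1. not (Dia not q implies Box Dia not q) and p, w0
2. not (Dia not q implies Box Dia not q), w0
3. p, w0
4. Dia not q, w0
5. not Box Dia not q, w0
6. not q, w1
7. not Dia not q, w2
8. q, w2
Accessibility: w0Rw0, w0Rw1, w0Rw2, w1Rw1, w2Rw2
Complete open branch: satisfiable in S4, hence also in K, T (this S4-model is also a K-model and a T-model).
S5-tableau for the formula:
1. not (Dia not q implies Box Dia not q) and p, w0
2. not (Dia not q implies Box Dia not q), w0
3. p, w0
4. Dia not q, w0
5. not Box Dia not q, w0
6. not q, w1
7. not Dia not q, w2
8. q, w0
9. q, w1
Accessibility: w0Rw0, w0Rw1, w0Rw2, w1Rw0, w1Rw1, w1Rw2, w2Rw0, w2Rw1, w2Rw2
Branch closes: q and not q both at w1.
Every branch closes (one shown): unsatisfiable in S5.

K, T, S4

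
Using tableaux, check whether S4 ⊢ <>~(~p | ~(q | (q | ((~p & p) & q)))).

Invalid (countermodel exists)

Tableau for the negation ~<>~(~p | ~(q | (q | ((~p & p) & q)))):
1. ~<>~(~p | ~(q | (q | ((~p & p) & q)))), 0
2. ~p | ~(q | (q | ((~p & p) & q))), 0   [~<>-rule on 1 via 0R0]
3. ~(q | (q | ((~p & p) & q))), 0   [|-rule on 2 (branches; this branch)]
4. ~q, 0   [~|-rule on 3]
5. ~(q | ((~p & p) & q)), 0   [~|-rule on 3]
6. ~((~p & p) & q), 0   [~|-rule on 5]
Accessibility: 0R0
The negation has an open branch (countermodel exists).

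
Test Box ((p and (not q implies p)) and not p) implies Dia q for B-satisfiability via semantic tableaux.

1. Box ((p and (not q implies p)) and not p) implies Dia q, u
2. Dia q, u
3. q, v
Accessibility: uRu, uRv, vRu, vRv

Yes, satisfiable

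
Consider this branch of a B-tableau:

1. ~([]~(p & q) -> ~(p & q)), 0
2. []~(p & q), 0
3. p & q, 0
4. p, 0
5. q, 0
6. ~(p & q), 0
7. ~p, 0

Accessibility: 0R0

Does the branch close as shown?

Both p and ~p appear at 0.

Yes, closed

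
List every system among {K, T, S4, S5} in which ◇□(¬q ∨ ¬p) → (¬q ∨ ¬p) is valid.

S4-tableau for the negation ¬(◇□(¬q ∨ ¬p) → (¬q ∨ ¬p)):
1. ¬(◇□(¬q ∨ ¬p) → (¬q ∨ ¬p)), 0
2. ◇□(¬q ∨ ¬p), 0   [¬→-rule on 1]
3. ¬(¬q ∨ ¬p), 0   [¬→-rule on 1]
4. q, 0   [¬∨-rule on 3]
5. p, 0   [¬∨-rule on 3]
6. □(¬q ∨ ¬p), 1   [◇-rule on 2: fresh world 1, 0R1]
7. ¬q ∨ ¬p, 1   [□-rule on 6 via 1R1]
8. ¬p, 1   [∨-rule on 7 (branches; this branch)]
Accessibility: 0R0, 0R1, 1R1
Complete open branch: countermodel on an S4-frame, so not valid in S4, nor in K, T (the same frame is also a K-frame and a T-frame).
S5-tableau for the negation ¬(◇□(¬q ∨ ¬p) → (¬q ∨ ¬p)):
1. ¬(◇□(¬q ∨ ¬p) → (¬q ∨ ¬p)), 0
2. ◇□(¬q ∨ ¬p), 0   [¬→-rule on 1]
3. ¬(¬q ∨ ¬p), 0   [¬→-rule on 1]
4. q, 0   [¬∨-rule on 3]
5. p, 0   [¬∨-rule on 3]
6. □(¬q ∨ ¬p), 1   [◇-rule on 2: fresh world 1, 0R1]
7. ¬q ∨ ¬p, 0   [□-rule on 6 via 1R0]
8. ¬q ∨ ¬p, 1   [□-rule on 6 via 1R1]
9. ¬p, 0   [∨-rule on 7 (branches; this branch)]
Accessibility: 0R0, 0R1, 1R0, 1R1
Branch closes: p and ¬p both at 0.
Every branch closes (one shown): valid in S5.

S5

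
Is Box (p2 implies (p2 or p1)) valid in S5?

Tableau for the negation not Box (p2 implies (p2 or p1)):
1. not Box (p2 implies (p2 or p1)), 0
2. not (p2 implies (p2 or p1)), 1   [neg-Box-rule on 1: fresh world 1, 0R1]
3. p2, 1   [neg-implies-rule on 2]
4. not (p2 or p1), 1   [neg-implies-rule on 2]
5. not p2, 1   [neg-or-rule on 4]
6. not p1, 1   [neg-or-rule on 4]
Accessibility: 0R0, 0R1, 1R0, 1R1
Branch closes: p2 and not p2 both at 1.
Every branch of the negation's tableau closes; the branch above is one of them.

Valid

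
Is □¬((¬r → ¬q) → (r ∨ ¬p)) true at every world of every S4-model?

Tableau for the negation ¬□¬((¬r → ¬q) → (r ∨ ¬p)):
1. ¬□¬((¬r → ¬q) → (r ∨ ¬p)), 0
2. (¬r → ¬q) → (r ∨ ¬p), 1
3. r ∨ ¬p, 1
4. ¬p, 1
Accessibility: 0R0, 0R1, 1R1
The negation has an open branch (countermodel exists).

Not valid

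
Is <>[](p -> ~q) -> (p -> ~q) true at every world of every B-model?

Tableau for the negation ~(<>[](p -> ~q) -> (p -> ~q)):
1. ~(<>[](p -> ~q) -> (p -> ~q)), w0
2. <>[](p -> ~q), w0
3. ~(p -> ~q), w0
4. p, w0
5. q, w0
6. [](p -> ~q), w1
7. p -> ~q, w0
8. p -> ~q, w1
9. ~q, w0
Accessibility: w0Rw0, w0Rw1, w1Rw0, w1Rw1
Branch closes: q and ~q both at w0.
All branches of the negation close; one closing branch shown above.

Valid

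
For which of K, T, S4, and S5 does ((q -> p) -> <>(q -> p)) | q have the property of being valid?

K-tableau for the negation ~(((q -> p) -> <>(q -> p)) | q):
1. ~(((q -> p) -> <>(q -> p)) | q), u
2. ~((q -> p) -> <>(q -> p)), u
3. ~q, u
4. q -> p, u
5. ~<>(q -> p), u
6. p, u
Complete open branch: countermodel on a K-frame, so not valid in K.
T-tableau for the negation ~(((q -> p) -> <>(q -> p)) | q):
1. ~(((q -> p) -> <>(q -> p)) | q), u
2. ~((q -> p) -> <>(q -> p)), u
3. ~q, u
4. q -> p, u
5. ~<>(q -> p), u
6. ~(q -> p), u
7. q, u
8. ~p, u
Accessibility: uRu
Branch closes: q and ~q both at u.
Every branch closes (one shown): valid in T, hence also in S4, S5 (every theorem of T is a theorem of S4 and S5).

T, S4, S5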